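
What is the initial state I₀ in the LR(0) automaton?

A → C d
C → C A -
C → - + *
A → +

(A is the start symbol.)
First, augment the grammar with A' → A
I₀ = CLOSURE({ [A' → . A] }):
  [A' → . A] has the dot before A: add [A → . C d], [A → . +]
  [A → . C d] has the dot before C: add [C → . C A -], [C → . - + *]
No further items can be added.

I₀ = { [A → . +], [A → . C d], [A' → . A], [C → . - + *], [C → . C A -] }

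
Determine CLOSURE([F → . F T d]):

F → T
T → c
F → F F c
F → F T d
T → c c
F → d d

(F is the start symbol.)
{ [F → . F F c], [F → . F T d], [F → . T], [F → . d d], [T → . c c], [T → . c] }

To compute CLOSURE, for each item [A → α.Bβ] where B is a non-terminal, add [B → .γ] for all productions B → γ; repeat for the newly added items until nothing changes.

Start with: [F → . F T d]
  [F → . F T d] has the dot before F: add [F → . T], [F → . F F c], [F → . d d]
  [F → . T] has the dot before T: add [T → . c], [T → . c c]
No further items can be added.

CLOSURE = { [F → . F F c], [F → . F T d], [F → . T], [F → . d d], [T → . c c], [T → . c] }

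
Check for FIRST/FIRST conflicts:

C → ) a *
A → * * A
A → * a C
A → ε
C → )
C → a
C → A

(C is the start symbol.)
Yes. C → ')' a '*' / C → ')' on { ')' }; A → '*' '*' A / A → '*' a C on { '*' }

A FIRST/FIRST conflict occurs when two productions N → α and N → β for the same non-terminal have FIRST(α) ∩ FIRST(β) ≠ ∅ (with ε ∈ FIRST of a nullable right-hand side, so two nullable alternatives also conflict).

FIRST sets of the non-terminals at (or reachable through a nullable prefix from) the front of some alternative:
  FIRST(A) = { '*', ε }

Productions for C:
  C → ) a *: FIRST = { ')' }
  C → ): FIRST = { ')' }
  C → a: FIRST = { 'a' }
  C → A: FIRST = { '*', ε }
Productions for A:
  A → * * A: FIRST = { '*' }
  A → * a C: FIRST = { '*' }
  A → ε: FIRST = { ε }

Conflict for C: C → ) a * and C → )
  Overlap: { ')' }
Conflict for A: A → * * A and A → * a C
  Overlap: { '*' }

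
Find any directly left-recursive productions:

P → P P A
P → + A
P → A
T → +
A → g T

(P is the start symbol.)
Direct left recursion occurs when N → N α for some non-terminal N (the right-hand side begins with the left-hand side itself).

P → P P A: LEFT RECURSIVE (starts with P)
P → + A: starts with '+'
P → A: starts with A
T → +: starts with '+'
A → g T: starts with g

The grammar has direct left recursion on: P.

Answer: Yes, P is left-recursive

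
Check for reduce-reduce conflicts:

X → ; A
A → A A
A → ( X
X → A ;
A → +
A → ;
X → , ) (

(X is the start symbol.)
Yes — I7: [A → ; .] vs [X → A ; .]

A reduce-reduce conflict occurs when an LR(0) state has two complete items [A → α .] and [B → β .] — both call for a reduction, and with no lookahead the parser cannot choose between them.

Augment with X' → X and build the canonical LR(0) collection (I0 = CLOSURE({[X' → . X]}), then GOTO on every symbol after a dot until no new states appear). It has 14 states:
  I0: { [A → . ( X], [A → . +], [A → . ;], [A → . A A], [X → . , ) (], [X → . ; A], [X → . A ;], [X' → . X] }  — shift
  I1: { [A → ( . X], [A → . ( X], [A → . +], [A → . ;], [A → . A A], [X → . , ) (], [X → . ; A], [X → . A ;] }  — shift
  I2: { [A → + .] }  — reduce
  I3: { [X → , . ) (] }  — shift
  I4: { [A → . ( X], [A → . +], [A → . ;], [A → . A A], [A → ; .], [X → ; . A] }  — shift, reduce
  I5: { [A → . ( X], [A → . +], [A → . ;], [A → . A A], [A → A . A], [X → A . ;] }  — shift
  I6: { [X' → X .] }  — accept
  I7: { [A → ; .], [X → A ; .] }  — 2 reduces
  I8: { [A → . ( X], [A → . +], [A → . ;], [A → . A A], [A → A . A], [A → A A .] }  — shift, reduce
  I9: { [A → ; .] }  — reduce
  I10: { [A → . ( X], [A → . +], [A → . ;], [A → . A A], [A → A . A], [X → ; A .] }  — shift, reduce
  I11: { [X → , ) . (] }  — shift
  I12: { [X → , ) ( .] }  — reduce
  I13: { [A → ( X .] }  — reduce

I7 contains complete items [A → ; .], [X → A ; .] — reduce-reduce conflict.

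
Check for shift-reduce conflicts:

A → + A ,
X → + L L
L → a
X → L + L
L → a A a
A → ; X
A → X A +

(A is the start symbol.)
Augment with A' → A and build the canonical LR(0) collection (I0 = CLOSURE({[A' → . A]}), then GOTO on every symbol after a dot until no new states appear). It has 20 states:
  I0: { [A → . + A ,], [A → . ; X], [A → . X A +], [A' → . A], [L → . a A a], [L → . a], [X → . + L L], [X → . L + L] }  — shift
  I1: { [A → + . A ,], [A → . + A ,], [A → . ; X], [A → . X A +], [L → . a A a], [L → . a], [X → + . L L], [X → . + L L], [X → . L + L] }  — shift
  I2: { [A → ; . X], [L → . a A a], [L → . a], [X → . + L L], [X → . L + L] }  — shift
  I3: { [A' → A .] }  — accept
  I4: { [X → L . + L] }  — shift
  I5: { [A → . + A ,], [A → . ; X], [A → . X A +], [A → X . A +], [L → . a A a], [L → . a], [X → . + L L], [X → . L + L] }  — shift
  I6: { [A → . + A ,], [A → . ; X], [A → . X A +], [L → . a A a], [L → . a], [L → a . A a], [L → a .], [X → . + L L], [X → . L + L] }  — shift, reduce
  I7: { [L → a A . a] }  — shift
  I8: { [L → a A a .] }  — reduce
  I9: { [A → X A . +] }  — shift
  I10: { [A → X A + .] }  — reduce
  I11: { [L → . a A a], [L → . a], [X → L + . L] }  — shift
  I12: { [X → L + L .] }  — reduce
  I13: { [L → . a A a], [L → . a], [X → + . L L] }  — shift
  I14: { [A → ; X .] }  — reduce
  I15: { [L → . a A a], [L → . a], [X → + L . L] }  — shift
  I16: { [X → + L L .] }  — reduce
  I17: { [A → + A . ,] }  — shift
  I18: { [L → . a A a], [L → . a], [X → + L . L], [X → L . + L] }  — shift
  I19: { [A → + A , .] }  — reduce

I6 contains reduce item [L → a .] and shift items [A → . + A ,], [A → . ; X], [L → . a], [L → . a A a], [X → . + L L] — shift-reduce conflict.

Answer: Yes — I6: [L → a .] vs [A → . + A ,]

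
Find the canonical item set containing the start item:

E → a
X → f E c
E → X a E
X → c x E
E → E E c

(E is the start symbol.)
{ [E → . E E c], [E → . X a E], [E → . a], [E' → . E], [X → . c x E], [X → . f E c] }

First, augment the grammar with E' → E
I₀ = CLOSURE({ [E' → . E] }):
  [E' → . E] has the dot before E: add [E → . a], [E → . X a E], [E → . E E c]
  [E → . X a E] has the dot before X: add [X → . f E c], [X → . c x E]
No further items can be added.

I₀ = { [E → . E E c], [E → . X a E], [E → . a], [E' → . E], [X → . c x E], [X → . f E c] }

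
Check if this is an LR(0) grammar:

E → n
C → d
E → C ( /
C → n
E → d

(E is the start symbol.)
A grammar is LR(0) if no state in the canonical LR(0) collection has:
  - both a shift item (dot before a terminal) and a complete item (shift-reduce conflict), or
  - two or more complete items (reduce-reduce conflict; the accept item [E' → E .] counts as a complete item here).

Augment with E' → E and build the canonical LR(0) collection (I0 = CLOSURE({[E' → . E]}), then GOTO on every symbol after a dot until no new states appear). It has 7 states:
  I0: { [C → . d], [C → . n], [E → . C ( /], [E → . d], [E → . n], [E' → . E] }  — shift
  I1: { [E → C . ( /] }  — shift
  I2: { [E' → E .] }  — accept
  I3: { [C → d .], [E → d .] }  — 2 reduces
  I4: { [C → n .], [E → n .] }  — 2 reduces
  I5: { [E → C ( . /] }  — shift
  I6: { [E → C ( / .] }  — reduce

Conflict in state I3:
  Reduce-reduce conflict: [C → d .] and [E → d .]
So the grammar is NOT LR(0).

Answer: No. Reduce-reduce conflict: [C → d .] and [E → d .]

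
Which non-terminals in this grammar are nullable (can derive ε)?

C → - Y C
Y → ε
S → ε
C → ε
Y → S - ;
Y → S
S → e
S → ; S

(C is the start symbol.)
{ 'C', 'S', 'Y' }

A non-terminal is nullable if it can derive ε (the empty string): either it has an ε-production, or it has a production whose right-hand side consists entirely of nullable non-terminals.

ε-productions: Y → ε, S → ε, C → ε
So Y, S, C are immediately nullable.
Every non-terminal is now nullable.
Nullable = { 'C', 'S', 'Y' }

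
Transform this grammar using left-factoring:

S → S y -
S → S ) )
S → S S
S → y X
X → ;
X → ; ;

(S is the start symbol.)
Left-factoring transforms A → αβ₁ | αβ₂ into A → αA' and A' → β₁ | β₂
(α is the longest common prefix among the alternatives). Repeat until
no nonterminal has two alternatives with a common prefix.

Round 1: S has alternatives sharing prefix 'S'. Introduce S': S → S S'
  Add: S' → y -
  Add: S' → ) )
  Add: S' → S

Round 2: X has alternatives sharing prefix ';'. Introduce X': X → ; X'
  Add: X' → ε
  Add: X' → ;

No remaining common prefixes — done.

Resulting grammar:
S → S S'
S' → y -
S' → ) )
S' → S
S → y X
X → ; X'
X' → ε
X' → ;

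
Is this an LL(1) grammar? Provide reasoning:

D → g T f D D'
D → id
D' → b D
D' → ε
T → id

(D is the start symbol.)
No. Predict set conflict for D': { 'b' }

A grammar is LL(1) if for each non-terminal N with multiple productions, the predict sets of those productions are pairwise disjoint, where PREDICT(N → α) = (FIRST(α) \ {ε}) ∪ (FOLLOW(N) if α ⇒* ε).

Relevant sets:
  FOLLOW(D') = { $, 'b' }

For D:
  PREDICT(D → g T f D D') = { 'g' }
  PREDICT(D → id) = { 'id' }
For D':
  PREDICT(D' → b D) = { 'b' }
  PREDICT(D' → ε) = { $, 'b' }
T has a single production, so nothing to check there.

Conflict found: Predict set conflict for D': { 'b' }
The grammar is NOT LL(1).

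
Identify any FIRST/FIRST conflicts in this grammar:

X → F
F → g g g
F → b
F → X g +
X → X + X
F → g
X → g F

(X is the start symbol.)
Yes. X → F / X → X '+' X on { 'b', 'g' }; X → F / X → g F on { 'g' }; X → X '+' X / X → g F on { 'g' }; F → g g g / F → X g '+' on { 'g' }; F → g g g / F → g on { 'g' }; F → b / F → X g '+' on { 'b' }; F → X g '+' / F → g on { 'g' }

A FIRST/FIRST conflict occurs when two productions N → α and N → β for the same non-terminal have FIRST(α) ∩ FIRST(β) ≠ ∅ (with ε ∈ FIRST of a nullable right-hand side, so two nullable alternatives also conflict).

FIRST sets of the non-terminals at (or reachable through a nullable prefix from) the front of some alternative:
  FIRST(F) = { 'b', 'g' }
  FIRST(X) = { 'b', 'g' }

Productions for X:
  X → F: FIRST = { 'b', 'g' }
  X → X + X: FIRST = { 'b', 'g' }
  X → g F: FIRST = { 'g' }
Productions for F:
  F → g g g: FIRST = { 'g' }
  F → b: FIRST = { 'b' }
  F → X g +: FIRST = { 'b', 'g' }
  F → g: FIRST = { 'g' }

Conflict for X: X → F and X → X + X
  Overlap: { 'b', 'g' }
Conflict for X: X → F and X → g F
  Overlap: { 'g' }
Conflict for X: X → X + X and X → g F
  Overlap: { 'g' }
Conflict for F: F → g g g and F → X g +
  Overlap: { 'g' }
Conflict for F: F → g g g and F → g
  Overlap: { 'g' }
Conflict for F: F → b and F → X g +
  Overlap: { 'b' }
Conflict for F: F → X g + and F → g
  Overlap: { 'g' }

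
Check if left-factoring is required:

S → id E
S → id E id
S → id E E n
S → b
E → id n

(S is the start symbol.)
Yes, S has productions with common prefix 'id E'

Left-factoring is needed when two productions for the same non-terminal
share a common prefix on the right-hand side.

Productions for S:
  S → id E
  S → id E id
  S → id E E n
  S → b

Found common prefix 'id E' in productions for S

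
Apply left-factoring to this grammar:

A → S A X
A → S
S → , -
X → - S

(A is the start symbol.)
Left-factoring transforms A → αβ₁ | αβ₂ into A → αA' and A' → β₁ | β₂
(α is the longest common prefix among the alternatives). Repeat until
no nonterminal has two alternatives with a common prefix.

Round 1: A has alternatives sharing prefix 'S'. Introduce A': A → S A'
  Add: A' → A X
  Add: A' → ε

No remaining common prefixes — done.

Resulting grammar:
A → S A'
A' → A X
A' → ε
S → , -
X → - S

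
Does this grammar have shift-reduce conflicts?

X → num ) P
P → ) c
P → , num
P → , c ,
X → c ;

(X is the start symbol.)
No shift-reduce conflicts

A shift-reduce conflict occurs when an LR(0) state has both:
  - a complete (reduce) item [A → α .] (dot at the end), and
  - a shift item [B → β . c γ] (dot before a terminal).

Augment with X' → X and build the canonical LR(0) collection (I0 = CLOSURE({[X' → . X]}), then GOTO on every symbol after a dot until no new states appear). It has 13 states:
  I0: { [X → . c ;], [X → . num ) P], [X' → . X] }  — shift
  I1: { [X' → X .] }  — accept
  I2: { [X → c . ;] }  — shift
  I3: { [X → num . ) P] }  — shift
  I4: { [P → . ) c], [P → . , c ,], [P → . , num], [X → num ) . P] }  — shift
  I5: { [P → ) . c] }  — shift
  I6: { [P → , . c ,], [P → , . num] }  — shift
  I7: { [X → num ) P .] }  — reduce
  I8: { [P → , c . ,] }  — shift
  I9: { [P → , num .] }  — reduce
  I10: { [P → , c , .] }  — reduce
  I11: { [P → ) c .] }  — reduce
  I12: { [X → c ; .] }  — reduce

No state contains both a complete item and a shift item.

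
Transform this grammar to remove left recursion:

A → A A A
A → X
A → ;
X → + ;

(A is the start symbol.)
A → X A'
A → ; A'
A' → A A A'
A' → ε
X → + ;

A is directly left-recursive. The standard transformation for
  A → A α₁ | ... | A α_m | β₁ | ... | β_n
is
  A  → β₁ A' | ... | β_n A'
  A' → α₁ A' | ... | α_m A' | ε

A → X becomes A → X A'
A → ; becomes A → ; A'
A → A A A becomes A' → A A A'
Add A' → ε

Productions for other non-terminals are unchanged:
  X → + ;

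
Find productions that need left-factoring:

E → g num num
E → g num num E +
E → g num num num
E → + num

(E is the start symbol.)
Yes, E has productions with common prefix 'g num num'

Left-factoring is needed when two productions for the same non-terminal
share a common prefix on the right-hand side.

Productions for E:
  E → g num num
  E → g num num E +
  E → g num num num
  E → + num

Found common prefix 'g num num' in productions for E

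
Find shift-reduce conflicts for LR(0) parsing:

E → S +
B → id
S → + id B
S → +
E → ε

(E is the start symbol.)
Augment with E' → E and build the canonical LR(0) collection (I0 = CLOSURE({[E' → . E]}), then GOTO on every symbol after a dot until no new states appear). It has 8 states:
  I0: { [E → . S +], [E → .], [E' → . E], [S → . + id B], [S → . +] }  — shift, reduce
  I1: { [S → + . id B], [S → + .] }  — shift, reduce
  I2: { [E' → E .] }  — accept
  I3: { [E → S . +] }  — shift
  I4: { [E → S + .] }  — reduce
  I5: { [B → . id], [S → + id . B] }  — shift
  I6: { [S → + id B .] }  — reduce
  I7: { [B → id .] }  — reduce

I0 contains reduce item [E → .] and shift items [S → . +], [S → . + id B] — shift-reduce conflict.
I1 contains reduce item [S → + .] and shift item [S → + . id B] — shift-reduce conflict.

Answer: Yes — I0: [E → .] vs [S → . +]; I1: [S → + .] vs [S → + . id B]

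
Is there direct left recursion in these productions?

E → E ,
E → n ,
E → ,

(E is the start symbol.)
Direct left recursion occurs when N → N α for some non-terminal N (the right-hand side begins with the left-hand side itself).

E → E ,: LEFT RECURSIVE (starts with E)
E → n ,: starts with n
E → ,: starts with ','

The grammar has direct left recursion on: E.

Answer: Yes, E is left-recursive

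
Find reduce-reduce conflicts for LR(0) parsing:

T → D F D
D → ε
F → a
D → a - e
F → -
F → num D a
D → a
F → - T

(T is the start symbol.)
A reduce-reduce conflict occurs when an LR(0) state has two complete items [A → α .] and [B → β .] — both call for a reduction, and with no lookahead the parser cannot choose between them.

Augment with T' → T and build the canonical LR(0) collection (I0 = CLOSURE({[T' → . T]}), then GOTO on every symbol after a dot until no new states appear). It has 14 states:
  I0: { [D → . a - e], [D → . a], [D → .], [T → . D F D], [T' → . T] }  — shift, reduce
  I1: { [F → . - T], [F → . -], [F → . a], [F → . num D a], [T → D . F D] }  — shift
  I2: { [T' → T .] }  — accept
  I3: { [D → a . - e], [D → a .] }  — shift, reduce
  I4: { [D → a - . e] }  — shift
  I5: { [D → a - e .] }  — reduce
  I6: { [D → . a - e], [D → . a], [D → .], [F → - . T], [F → - .], [T → . D F D] }  — shift, 2 reduces
  I7: { [D → . a - e], [D → . a], [D → .], [T → D F . D] }  — shift, reduce
  I8: { [F → a .] }  — reduce
  I9: { [D → . a - e], [D → . a], [D → .], [F → num . D a] }  — shift, reduce
  I10: { [F → num D . a] }  — shift
  I11: { [F → num D a .] }  — reduce
  I12: { [T → D F D .] }  — reduce
  I13: { [F → - T .] }  — reduce

I6 contains complete items [D → .], [F → - .] — reduce-reduce conflict.

Answer: Yes — I6: [D → .] vs [F → - .]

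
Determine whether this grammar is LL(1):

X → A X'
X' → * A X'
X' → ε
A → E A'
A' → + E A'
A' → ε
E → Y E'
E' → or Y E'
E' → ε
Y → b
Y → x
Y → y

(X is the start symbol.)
A grammar is LL(1) if for each non-terminal N with multiple productions, the predict sets of those productions are pairwise disjoint, where PREDICT(N → α) = (FIRST(α) \ {ε}) ∪ (FOLLOW(N) if α ⇒* ε).

Relevant sets:
  FOLLOW(X') = { $ }
  FOLLOW(A') = { $, '*' }
  FOLLOW(E') = { $, '*', '+' }

For X':
  PREDICT(X' → '*' A X') = { '*' }
  PREDICT(X' → ε) = { $ }
For A':
  PREDICT(A' → '+' E A') = { '+' }
  PREDICT(A' → ε) = { $, '*' }
For E':
  PREDICT(E' → or Y E') = { 'or' }
  PREDICT(E' → ε) = { $, '*', '+' }
For Y:
  PREDICT(Y → b) = { 'b' }
  PREDICT(Y → x) = { 'x' }
  PREDICT(Y → y) = { 'y' }
X, A, E have a single production, so nothing to check there.

All predict sets are disjoint. The grammar IS LL(1).

Answer: Yes, the grammar is LL(1).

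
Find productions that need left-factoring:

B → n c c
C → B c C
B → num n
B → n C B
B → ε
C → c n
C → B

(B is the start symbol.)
Yes, B has productions with common prefix 'n'; C has productions with common prefix 'B'

Left-factoring is needed when two productions for the same non-terminal
share a common prefix on the right-hand side.

Productions for B:
  B → n c c
  B → num n
  B → n C B
  B → ε
Productions for C:
  C → B c C
  C → c n
  C → B

Found common prefix 'n' in productions for B
Found common prefix 'B' in productions for C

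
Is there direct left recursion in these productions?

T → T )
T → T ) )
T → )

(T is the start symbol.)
T → T ): LEFT RECURSIVE (starts with T)
T → T ) ): LEFT RECURSIVE (starts with T)
T → ): starts with ')'

The grammar has direct left recursion on: T.

Answer: Yes, T is left-recursive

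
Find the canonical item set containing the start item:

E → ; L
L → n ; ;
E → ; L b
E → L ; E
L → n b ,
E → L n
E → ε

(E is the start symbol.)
First, augment the grammar with E' → E
I₀ = CLOSURE({ [E' → . E] }):
  [E' → . E] has the dot before E: add [E → . ; L], [E → . ; L b], [E → . L ; E], [E → . L n], [E → .]
  [E → . L ; E] has the dot before L: add [L → . n ; ;], [L → . n b ,]
No further items can be added.

I₀ = { [E → . ; L b], [E → . ; L], [E → . L ; E], [E → . L n], [E → .], [E' → . E], [L → . n ; ;], [L → . n b ,] }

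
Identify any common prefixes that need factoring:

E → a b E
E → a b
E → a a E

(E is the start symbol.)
Left-factoring is needed when two productions for the same non-terminal
share a common prefix on the right-hand side.

Productions for E:
  E → a b E
  E → a b
  E → a a E

Found common prefix 'a' in productions for E

Answer: Yes, E has productions with common prefix 'a'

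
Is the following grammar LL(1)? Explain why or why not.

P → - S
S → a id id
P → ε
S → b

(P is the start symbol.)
Yes, the grammar is LL(1).

A grammar is LL(1) if for each non-terminal N with multiple productions, the predict sets of those productions are pairwise disjoint, where PREDICT(N → α) = (FIRST(α) \ {ε}) ∪ (FOLLOW(N) if α ⇒* ε).

Relevant sets:
  FOLLOW(P) = { $ }

For P:
  PREDICT(P → '-' S) = { '-' }
  PREDICT(P → ε) = { $ }
For S:
  PREDICT(S → a id id) = { 'a' }
  PREDICT(S → b) = { 'b' }

All predict sets are disjoint. The grammar IS LL(1).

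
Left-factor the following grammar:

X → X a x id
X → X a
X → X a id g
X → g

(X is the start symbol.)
X → X a X'
X' → x id
X' → ε
X' → id g
X → g

Left-factoring transforms A → αβ₁ | αβ₂ into A → αA' and A' → β₁ | β₂
(α is the longest common prefix among the alternatives). Repeat until
no nonterminal has two alternatives with a common prefix.

Round 1: X has alternatives sharing prefix 'X a'. Introduce X': X → X a X'
  Add: X' → x id
  Add: X' → ε
  Add: X' → id g

No remaining common prefixes — done.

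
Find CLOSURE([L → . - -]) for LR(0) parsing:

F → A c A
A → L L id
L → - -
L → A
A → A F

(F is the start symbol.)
Start with: [L → . - -]
The dot precedes the terminal '-', so nothing is added.

CLOSURE = { [L → . - -] }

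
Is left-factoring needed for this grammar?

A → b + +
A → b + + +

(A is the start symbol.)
Left-factoring is needed when two productions for the same non-terminal
share a common prefix on the right-hand side.

Productions for A:
  A → b + +
  A → b + + +

Found common prefix 'b + +' in productions for A

Answer: Yes, A has productions with common prefix 'b + +'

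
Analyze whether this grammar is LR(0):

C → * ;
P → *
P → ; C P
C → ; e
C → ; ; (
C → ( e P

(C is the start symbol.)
Augment with C' → C and build the canonical LR(0) collection (I0 = CLOSURE({[C' → . C]}), then GOTO on every symbol after a dot until no new states appear). It has 15 states:
  I0: { [C → . ( e P], [C → . * ;], [C → . ; ; (], [C → . ; e], [C' → . C] }  — shift
  I1: { [C → ( . e P] }  — shift
  I2: { [C → * . ;] }  — shift
  I3: { [C → ; . ; (], [C → ; . e] }  — shift
  I4: { [C' → C .] }  — accept
  I5: { [C → ; ; . (] }  — shift
  I6: { [C → ; e .] }  — reduce
  I7: { [C → ; ; ( .] }  — reduce
  I8: { [C → * ; .] }  — reduce
  I9: { [C → ( e . P], [P → . *], [P → . ; C P] }  — shift
  I10: { [P → * .] }  — reduce
  I11: { [C → . ( e P], [C → . * ;], [C → . ; ; (], [C → . ; e], [P → ; . C P] }  — shift
  I12: { [C → ( e P .] }  — reduce
  I13: { [P → . *], [P → . ; C P], [P → ; C . P] }  — shift
  I14: { [P → ; C P .] }  — reduce

Every state is either a pure shift/goto state or contains exactly one complete item and nothing to shift — no conflicts. The grammar is LR(0).

Answer: Yes, the grammar is LR(0)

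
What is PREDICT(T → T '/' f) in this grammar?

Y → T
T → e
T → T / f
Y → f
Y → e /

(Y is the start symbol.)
{ 'e' }

PREDICT(T → T '/' f) = (FIRST(RHS) \ {ε}) ∪ (FOLLOW(T) if ε ∈ FIRST(RHS), i.e. RHS ⇒* ε)
FIRST(T) = { 'e' }
FIRST(T '/' f) = { 'e' }
ε ∉ FIRST(T '/' f), so FOLLOW(T) is not added.
PREDICT(T → T '/' f) = { 'e' }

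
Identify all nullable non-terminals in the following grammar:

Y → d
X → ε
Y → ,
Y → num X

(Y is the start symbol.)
{ 'X' }

A non-terminal is nullable if it can derive ε (the empty string): either it has an ε-production, or it has a production whose right-hand side consists entirely of nullable non-terminals.

ε-productions: X → ε
So X is immediately nullable.
No further non-terminal can be added: every production for the remaining non-terminals contains a terminal or a non-nullable non-terminal.
Nullable = { 'X' }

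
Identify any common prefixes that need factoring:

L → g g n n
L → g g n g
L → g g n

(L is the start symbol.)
Left-factoring is needed when two productions for the same non-terminal
share a common prefix on the right-hand side.

Productions for L:
  L → g g n n
  L → g g n g
  L → g g n

Found common prefix 'g g n' in productions for L

Answer: Yes, L has productions with common prefix 'g g n'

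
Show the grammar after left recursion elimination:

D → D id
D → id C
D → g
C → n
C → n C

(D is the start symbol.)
D → id C D'
D → g D'
D' → id D'
D' → ε
C → n
C → n C

D is directly left-recursive. The standard transformation for
  A → A α₁ | ... | A α_m | β₁ | ... | β_n
is
  A  → β₁ A' | ... | β_n A'
  A' → α₁ A' | ... | α_m A' | ε

D → id C becomes D → id C D'
D → g becomes D → g D'
D → D id becomes D' → id D'
Add D' → ε

Productions for other non-terminals are unchanged:
  C → n
  C → n C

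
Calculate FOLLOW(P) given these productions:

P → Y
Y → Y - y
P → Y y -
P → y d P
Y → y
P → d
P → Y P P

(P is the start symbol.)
{ $, 'd', 'y' }

P is the start symbol, so $ ∈ FOLLOW(P).
In P → y d P: P is at the end; this adds FOLLOW(P) to itself — nothing new
In P → Y P P: P is followed by P, add FIRST(P) \ {ε} = { 'd', 'y' }
In P → Y P P: P is at the end; this adds FOLLOW(P) to itself — nothing new

Taking the union: FOLLOW(P) = { $, 'd', 'y' }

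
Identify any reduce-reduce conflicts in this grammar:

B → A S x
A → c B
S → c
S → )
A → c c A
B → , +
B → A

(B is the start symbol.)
Augment with B' → B and build the canonical LR(0) collection (I0 = CLOSURE({[B' → . B]}), then GOTO on every symbol after a dot until no new states appear). It has 13 states:
  I0: { [A → . c B], [A → . c c A], [B → . , +], [B → . A S x], [B → . A], [B' → . B] }  — shift
  I1: { [B → , . +] }  — shift
  I2: { [B → A . S x], [B → A .], [S → . )], [S → . c] }  — shift, reduce
  I3: { [B' → B .] }  — accept
  I4: { [A → . c B], [A → . c c A], [A → c . B], [A → c . c A], [B → . , +], [B → . A S x], [B → . A] }  — shift
  I5: { [A → c B .] }  — reduce
  I6: { [A → . c B], [A → . c c A], [A → c . B], [A → c . c A], [A → c c . A], [B → . , +], [B → . A S x], [B → . A] }  — shift
  I7: { [A → c c A .], [B → A . S x], [B → A .], [S → . )], [S → . c] }  — shift, 2 reduces
  I8: { [S → ) .] }  — reduce
  I9: { [B → A S . x] }  — shift
  I10: { [S → c .] }  — reduce
  I11: { [B → A S x .] }  — reduce
  I12: { [B → , + .] }  — reduce

I7 contains complete items [A → c c A .], [B → A .] — reduce-reduce conflict.

Answer: Yes — I7: [A → c c A .] vs [B → A .]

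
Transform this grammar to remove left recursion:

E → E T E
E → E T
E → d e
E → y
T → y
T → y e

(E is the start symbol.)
E → d e E'
E → y E'
E' → T E E'
E' → T E'
E' → ε
T → y
T → y e

E is directly left-recursive. The standard transformation for
  A → A α₁ | ... | A α_m | β₁ | ... | β_n
is
  A  → β₁ A' | ... | β_n A'
  A' → α₁ A' | ... | α_m A' | ε

E → d e becomes E → d e E'
E → y becomes E → y E'
E → E T E becomes E' → T E E'
E → E T becomes E' → T E'
Add E' → ε

Productions for other non-terminals are unchanged:
  T → y
  T → y e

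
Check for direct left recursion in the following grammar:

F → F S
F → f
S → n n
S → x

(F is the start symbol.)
Direct left recursion occurs when N → N α for some non-terminal N (the right-hand side begins with the left-hand side itself).

F → F S: LEFT RECURSIVE (starts with F)
F → f: starts with f
S → n n: starts with n
S → x: starts with x

The grammar has direct left recursion on: F.

Answer: Yes, F is left-recursive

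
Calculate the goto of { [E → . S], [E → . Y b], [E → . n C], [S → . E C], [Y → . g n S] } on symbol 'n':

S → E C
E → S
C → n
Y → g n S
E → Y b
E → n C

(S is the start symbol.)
{ [C → . n], [E → n . C] }

GOTO(I, 'n') = CLOSURE({ [A → αX.β] : [A → α.Xβ] ∈ I, X = 'n' })

Items with dot before 'n', with the dot advanced:
  [E → . n C] → [E → n . C]
Closure of the advanced items:
  [E → n . C] has the dot before C: add [C → . n]

GOTO = { [C → . n], [E → n . C] }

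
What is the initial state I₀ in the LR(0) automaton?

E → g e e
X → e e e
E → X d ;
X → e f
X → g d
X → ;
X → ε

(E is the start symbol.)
{ [E → . X d ;], [E → . g e e], [E' → . E], [X → . ;], [X → . e e e], [X → . e f], [X → . g d], [X → .] }

First, augment the grammar with E' → E
I₀ = CLOSURE({ [E' → . E] }):
  [E' → . E] has the dot before E: add [E → . g e e], [E → . X d ;]
  [E → . X d ;] has the dot before X: add [X → . e e e], [X → . e f], [X → . g d], [X → . ;], [X → .]
No further items can be added.

I₀ = { [E → . X d ;], [E → . g e e], [E' → . E], [X → . ;], [X → . e e e], [X → . e f], [X → . g d], [X → .] }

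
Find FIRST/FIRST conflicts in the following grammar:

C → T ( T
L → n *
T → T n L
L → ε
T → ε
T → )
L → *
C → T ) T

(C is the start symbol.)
Yes. C → T '(' T / C → T ')' T on { ')', 'n' }; T → T n L / T → ')' on { ')' }

A FIRST/FIRST conflict occurs when two productions N → α and N → β for the same non-terminal have FIRST(α) ∩ FIRST(β) ≠ ∅ (with ε ∈ FIRST of a nullable right-hand side, so two nullable alternatives also conflict).

FIRST sets of the non-terminals at (or reachable through a nullable prefix from) the front of some alternative:
  FIRST(T) = { ')', 'n', ε }

Productions for C:
  C → T ( T: FIRST = { '(', ')', 'n' }
  C → T ) T: FIRST = { ')', 'n' }
Productions for L:
  L → n *: FIRST = { 'n' }
  L → ε: FIRST = { ε }
  L → *: FIRST = { '*' }
Productions for T:
  T → T n L: FIRST = { ')', 'n' }
  T → ε: FIRST = { ε }
  T → ): FIRST = { ')' }

Conflict for C: C → T ( T and C → T ) T
  Overlap: { ')', 'n' }
Conflict for T: T → T n L and T → )
  Overlap: { ')' }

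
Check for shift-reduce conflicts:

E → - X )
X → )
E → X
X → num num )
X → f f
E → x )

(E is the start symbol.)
No shift-reduce conflicts

Augment with E' → E and build the canonical LR(0) collection (I0 = CLOSURE({[E' → . E]}), then GOTO on every symbol after a dot until no new states appear). It has 14 states:
  I0: { [E → . - X )], [E → . X], [E → . x )], [E' → . E], [X → . )], [X → . f f], [X → . num num )] }  — shift
  I1: { [X → ) .] }  — reduce
  I2: { [E → - . X )], [X → . )], [X → . f f], [X → . num num )] }  — shift
  I3: { [E' → E .] }  — accept
  I4: { [E → X .] }  — reduce
  I5: { [X → f . f] }  — shift
  I6: { [X → num . num )] }  — shift
  I7: { [E → x . )] }  — shift
  I8: { [E → x ) .] }  — reduce
  I9: { [X → num num . )] }  — shift
  I10: { [X → num num ) .] }  — reduce
  I11: { [X → f f .] }  — reduce
  I12: { [E → - X . )] }  — shift
  I13: { [E → - X ) .] }  — reduce

No state contains both a complete item and a shift item.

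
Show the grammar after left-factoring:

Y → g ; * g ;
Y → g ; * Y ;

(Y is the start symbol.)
Left-factoring transforms A → αβ₁ | αβ₂ into A → αA' and A' → β₁ | β₂
(α is the longest common prefix among the alternatives). Repeat until
no nonterminal has two alternatives with a common prefix.

Round 1: Y has alternatives sharing prefix 'g ; *'. Introduce Y': Y → g ; * Y'
  Add: Y' → g ;
  Add: Y' → Y ;

No remaining common prefixes — done.

Resulting grammar:
Y → g ; * Y'
Y' → g ;
Y' → Y ;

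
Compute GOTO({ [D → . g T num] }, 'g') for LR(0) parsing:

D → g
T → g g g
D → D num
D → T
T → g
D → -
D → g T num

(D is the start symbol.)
GOTO(I, 'g') = CLOSURE({ [A → αX.β] : [A → α.Xβ] ∈ I, X = 'g' })

Items with dot before 'g', with the dot advanced:
  [D → . g T num] → [D → g . T num]
Closure of the advanced items:
  [D → g . T num] has the dot before T: add [T → . g g g], [T → . g]

GOTO = { [D → g . T num], [T → . g g g], [T → . g] }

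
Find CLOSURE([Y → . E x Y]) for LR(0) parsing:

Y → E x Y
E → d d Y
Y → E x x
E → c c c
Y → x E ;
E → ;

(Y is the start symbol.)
{ [E → . ;], [E → . c c c], [E → . d d Y], [Y → . E x Y] }

To compute CLOSURE, for each item [A → α.Bβ] where B is a non-terminal, add [B → .γ] for all productions B → γ; repeat for the newly added items until nothing changes.

Start with: [Y → . E x Y]
  [Y → . E x Y] has the dot before E: add [E → . d d Y], [E → . c c c], [E → . ;]
No further items can be added.

CLOSURE = { [E → . ;], [E → . c c c], [E → . d d Y], [Y → . E x Y] }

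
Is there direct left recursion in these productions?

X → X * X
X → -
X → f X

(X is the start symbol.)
Yes, X is left-recursive

Direct left recursion occurs when N → N α for some non-terminal N (the right-hand side begins with the left-hand side itself).

X → X * X: LEFT RECURSIVE (starts with X)
X → -: starts with '-'
X → f X: starts with f

The grammar has direct left recursion on: X.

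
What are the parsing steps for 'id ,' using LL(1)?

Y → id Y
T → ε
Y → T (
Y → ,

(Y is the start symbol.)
LL(1) parsing maintains a stack (initially the start symbol over $) and the input. At each step: if the stack top is a terminal, match it against the current input token; if it is a non-terminal N, replace it with the RHS of M[N, lookahead] (the unique production whose predict set contains the lookahead).

Stack is shown with the top on the left.

Stack   Input   Action
----------------------
Y $     id , $  output Y → id Y
id Y $  id , $  match 'id'
Y $     , $     output Y → ,
, $     , $     match ','
$       $       accept

The string is accepted.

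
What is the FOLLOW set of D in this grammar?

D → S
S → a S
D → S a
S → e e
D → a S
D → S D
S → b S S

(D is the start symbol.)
D is the start symbol, so $ ∈ FOLLOW(D).
In D → S D: D is at the end; this adds FOLLOW(D) to itself — nothing new

Taking the union: FOLLOW(D) = { $ }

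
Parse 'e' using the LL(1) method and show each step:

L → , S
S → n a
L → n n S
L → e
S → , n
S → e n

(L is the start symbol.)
LL(1) parsing maintains a stack (initially the start symbol over $) and the input. At each step: if the stack top is a terminal, match it against the current input token; if it is a non-terminal N, replace it with the RHS of M[N, lookahead] (the unique production whose predict set contains the lookahead).

Stack is shown with the top on the left.

Stack  Input  Action
--------------------
L $    e $    output L → e
e $    e $    match 'e'
$      $      accept

The string is accepted.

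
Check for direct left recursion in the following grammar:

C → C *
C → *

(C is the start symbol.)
Yes, C is left-recursive

Direct left recursion occurs when N → N α for some non-terminal N (the right-hand side begins with the left-hand side itself).

C → C *: LEFT RECURSIVE (starts with C)
C → *: starts with '*'

The grammar has direct left recursion on: C.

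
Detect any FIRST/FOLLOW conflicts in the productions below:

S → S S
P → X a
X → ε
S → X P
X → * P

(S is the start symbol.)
Nullable non-terminals: X.

X: nullable alternative(s) X → ε; FOLLOW(X) = { '*', 'a' }
  X → ε: FIRST \ {ε} = { } — this is the only nullable alternative, skip
  X → * P: FIRST \ {ε} = { '*' } — overlaps FOLLOW(X) on { '*' }: CONFLICT

P, S have no nullable alternative, so no FIRST/FOLLOW check is needed there.

So the grammar has 1 FIRST/FOLLOW conflict (marked CONFLICT above).

Answer: Yes. X → '*' P with FOLLOW(X) on { '*' }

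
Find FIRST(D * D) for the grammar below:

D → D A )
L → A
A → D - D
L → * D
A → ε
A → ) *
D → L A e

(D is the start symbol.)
{ ')', '*', 'e' }

FIRST sets of the non-terminals involved (from the grammar, by fixed-point iteration):
  FIRST(D) = { ')', '*', 'e' }

To compute FIRST(D * D), process the symbols left to right:
Symbol D is a non-terminal. Add FIRST(D) \ {ε} = { ')', '*', 'e' }
D is not nullable (ε ∉ FIRST(D)), so stop here.
FIRST(D * D) = { ')', '*', 'e' }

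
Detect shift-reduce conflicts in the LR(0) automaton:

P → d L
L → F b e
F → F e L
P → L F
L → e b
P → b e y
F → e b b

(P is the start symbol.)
A shift-reduce conflict occurs when an LR(0) state has both:
  - a complete (reduce) item [A → α .] (dot at the end), and
  - a shift item [B → β . c γ] (dot before a terminal).

Augment with P' → P and build the canonical LR(0) collection (I0 = CLOSURE({[P' → . P]}), then GOTO on every symbol after a dot until no new states appear). It has 19 states:
  I0: { [F → . F e L], [F → . e b b], [L → . F b e], [L → . e b], [P → . L F], [P → . b e y], [P → . d L], [P' → . P] }  — shift
  I1: { [F → F . e L], [L → F . b e] }  — shift
  I2: { [F → . F e L], [F → . e b b], [P → L . F] }  — shift
  I3: { [P' → P .] }  — accept
  I4: { [P → b . e y] }  — shift
  I5: { [F → . F e L], [F → . e b b], [L → . F b e], [L → . e b], [P → d . L] }  — shift
  I6: { [F → e . b b], [L → e . b] }  — shift
  I7: { [F → e b . b], [L → e b .] }  — shift, reduce
  I8: { [F → e b b .] }  — reduce
  I9: { [P → d L .] }  — reduce
  I10: { [P → b e . y] }  — shift
  I11: { [P → b e y .] }  — reduce
  I12: { [F → F . e L], [P → L F .] }  — shift, reduce
  I13: { [F → e . b b] }  — shift
  I14: { [F → e b . b] }  — shift
  I15: { [F → . F e L], [F → . e b b], [F → F e . L], [L → . F b e], [L → . e b] }  — shift
  I16: { [F → F e L .] }  — reduce
  I17: { [L → F b . e] }  — shift
  I18: { [L → F b e .] }  — reduce

I7 contains reduce item [L → e b .] and shift item [F → e b . b] — shift-reduce conflict.
I12 contains reduce item [P → L F .] and shift item [F → F . e L] — shift-reduce conflict.

Answer: Yes — I7: [L → e b .] vs [F → e b . b]; I12: [P → L F .] vs [F → F . e L]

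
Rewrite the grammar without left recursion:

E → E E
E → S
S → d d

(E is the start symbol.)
E is directly left-recursive. The standard transformation for
  A → A α₁ | ... | A α_m | β₁ | ... | β_n
is
  A  → β₁ A' | ... | β_n A'
  A' → α₁ A' | ... | α_m A' | ε

E → S becomes E → S E'
E → E E becomes E' → E E'
Add E' → ε

Productions for other non-terminals are unchanged:
  S → d d

Resulting grammar:
E → S E'
E' → E E'
E' → ε
S → d d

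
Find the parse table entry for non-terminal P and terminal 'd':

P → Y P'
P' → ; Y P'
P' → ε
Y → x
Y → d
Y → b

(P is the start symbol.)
To find M[P, 'd'], we find productions for P where 'd' is in the predict set (PREDICT(N → α) = (FIRST(α) \ {ε}) ∪ (FOLLOW(N) if α ⇒* ε)).

Relevant sets:
  FIRST(Y) = { 'b', 'd', 'x' }

P → Y P': PREDICT = { 'b', 'd', 'x' }
  'd' is in predict set, so this production goes in M[P, 'd']

M[P, 'd'] = P → Y P'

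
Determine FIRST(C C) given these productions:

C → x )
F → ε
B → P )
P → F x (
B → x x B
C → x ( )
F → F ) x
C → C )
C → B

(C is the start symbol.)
FIRST sets of the non-terminals involved (from the grammar, by fixed-point iteration):
  FIRST(C) = { ')', 'x' }

To compute FIRST(C C), process the symbols left to right:
Symbol C is a non-terminal. Add FIRST(C) \ {ε} = { ')', 'x' }
C is not nullable (ε ∉ FIRST(C)), so stop here.
FIRST(C C) = { ')', 'x' }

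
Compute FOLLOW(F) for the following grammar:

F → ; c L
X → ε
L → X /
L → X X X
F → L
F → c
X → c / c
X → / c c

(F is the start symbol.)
{ $ }

To compute FOLLOW(F), find every occurrence of F on a right-hand side N → α F β: add FIRST(β) \ {ε}, and if β is empty or nullable also add FOLLOW(N). Iterate to a fixed point.

F is the start symbol, so $ ∈ FOLLOW(F).
F does not occur on any right-hand side.

Taking the union: FOLLOW(F) = { $ }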